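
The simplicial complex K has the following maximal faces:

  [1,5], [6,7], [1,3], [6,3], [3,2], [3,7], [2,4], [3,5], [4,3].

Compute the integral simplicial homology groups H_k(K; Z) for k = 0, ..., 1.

Fix the vertex order 1 < 2 < 3 < 4 < 5 < 6 < 7 and write every simplex with vertices in increasing order. Then dim K = 1 and the simplices of K are:

  0-simplices (7): [1], [2], [3], [4], [5], [6], [7]
  1-simplices (9): [1,3], [1,5], [2,3], [2,4], [3,4], [3,5], [3,6], [3,7], [6,7]

Hence C_0 ≅ Z^7, C_1 ≅ Z^9.

∂_1: C_1 → C_0 sends each edge [p,q] (with p < q) to q − p.
As a 7×9 matrix over Z this has rank 6, with invariant factors (1,1,1,1,1,1).

Now H_k = ker ∂_k / im ∂_{k+1}, so:

  H_0: rank C_0 − rank ∂_1 = 7 − 6 = 1, and the invariant factors of ∂_1 are all 1, so H_0 ≅ Z.
  H_1: rank ker ∂_1 − rank ∂_2 = (9 − 6) − 0 = 3, and there is no ∂_2, so H_1 ≅ Z^3.

As a check, the Euler characteristic is 7 − 9 = -2, which agrees with 1 − 3 = -2.

H_0 = Z,  H_1 = Z^3.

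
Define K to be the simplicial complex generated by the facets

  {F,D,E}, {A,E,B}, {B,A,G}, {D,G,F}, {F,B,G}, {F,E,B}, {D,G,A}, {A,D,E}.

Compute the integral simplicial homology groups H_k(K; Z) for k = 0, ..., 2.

H_0 ≅ Z,  H_1 = 0,  H_2 ≅ Z.

Order the vertices as A < B < D < E < F < G. Listing each simplex with vertices in this order, K has dimension 2 with simplices:

  0-simplices (6): A, B, D, E, F, G
  1-simplices (12): AB, AD, AE, AG, BE, BF, BG, DE, DF, DG, EF, FG
  2-simplices (8): ABE, ABG, ADE, ADG, BEF, BFG, DEF, DFG

Hence C_0 ≅ Z^6, C_1 ≅ Z^12, C_2 ≅ Z^8.

The boundary map ∂_1: C_1 → C_0 is given by ∂[p,q] = [q] − [p].
The 6×12 boundary matrix has rank 5 and Smith normal form diag(1,1,1,1,1).

The boundary map ∂_2: C_2 → C_1 maps a triangle to the signed sum of its edges. For instance
  ∂ABG = BG − AG + AB,
  ∂BEF = EF − BF + BE.
The 12×8 boundary matrix has rank 7 and Smith normal form diag(1,1,1,1,1,1,1).

Now H_k = ker ∂_k / im ∂_{k+1}, so:

  H_0: rank C_0 − rank ∂_1 = 6 − 5 = 1, and the invariant factors of ∂_1 are all 1, so H_0 ≅ Z.
  H_1: rank ker ∂_1 − rank ∂_2 = (12 − 5) − 7 = 0, and the invariant factors of ∂_2 are all 1, so H_1 ≅ 0.
  H_2: rank ker ∂_2 − rank ∂_3 = (8 − 7) − 0 = 1, and there is no ∂_3, so H_2 ≅ Z.

As a check, the Euler characteristic is 6 − 12 + 8 = 2, which agrees with 1 − 0 + 1 = 2.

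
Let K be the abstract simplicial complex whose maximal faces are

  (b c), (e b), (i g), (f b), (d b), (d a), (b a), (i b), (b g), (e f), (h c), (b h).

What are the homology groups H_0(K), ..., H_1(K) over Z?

H_0 = Z,  H_1 = Z^4.

Fix the vertex order a < b < c < d < e < f < g < h < i and write every simplex with vertices in increasing order. Then dim K = 1 and the simplices of K are:

  0-simplices (9): a, b, c, d, e, f, g, h, i
  1-simplices (12): ab, ad, bc, bd, be, bf, bg, bh, bi, ch, ef, gi

giving chain groups C_0 ≅ Z^9, C_1 ≅ Z^12.

The boundary map ∂_1: C_1 → C_0 maps an edge to its endpoints' difference, ∂[p,q] = q − p.
The 9×12 boundary matrix has rank 8 and Smith normal form diag(1,1,1,1,1,1,1,1).

Computing H_k = (kernel of ∂_k) / (image of ∂_{k+1}):

  H_0: rank C_0 − rank ∂_1 = 9 − 8 = 1, and the invariant factors of ∂_1 are all 1, so H_0 = Z.
  H_1: rank ker ∂_1 − rank ∂_2 = (12 − 8) − 0 = 4, and there is no ∂_2, so H_1 = Z^4.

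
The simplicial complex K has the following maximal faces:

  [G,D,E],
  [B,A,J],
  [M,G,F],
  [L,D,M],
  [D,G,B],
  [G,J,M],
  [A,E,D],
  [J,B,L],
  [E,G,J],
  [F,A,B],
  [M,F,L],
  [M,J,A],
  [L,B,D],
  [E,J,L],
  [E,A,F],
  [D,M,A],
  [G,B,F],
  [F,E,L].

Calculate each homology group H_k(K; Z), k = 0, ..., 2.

H_0 = Z,  H_1 = Z^2,  H_2 = Z.

Order the vertices as A < B < D < E < F < G < J < L < M. Listing each simplex with vertices in this order, K has dimension 2 with simplices:

  0-simplices (9): A, B, D, E, F, G, J, L, M
  1-simplices (27): AB, AD, AE, AF, AJ, AM, BD, BF, BG, BJ, BL, DE, DG, DL, DM, EF, EG, EJ, EL, FG, FL, FM, GJ, GM, JL, JM, LM
  2-simplices (18): ABF, ABJ, ADE, ADM, AEF, AJM, BDG, BDL, BFG, BJL, DEG, DLM, EFL, EGJ, EJL, FGM, FLM, GJM

giving chain groups C_0 ≅ Z^9, C_1 ≅ Z^27, C_2 ≅ Z^18.

The boundary map ∂_1: C_1 → C_0 maps an edge to its endpoints' difference, ∂[p,q] = q − p.
The 9×27 boundary matrix has rank 8 and Smith normal form diag(1,1,1,1,1,1,1,1).

∂_2: C_2 → C_1 acts by ∂[p,q,r] = [q,r] − [p,r] + [p,q]. For instance
  ∂BFG = FG − BG + BF,
  ∂ABJ = BJ − AJ + AB.
The resulting 27×18 matrix has rank 17, and its Smith normal form has invariant factors (1,1,1,1,1,1,1,1,1,1,1,1,1,1,1,1,1).

From H_k ≅ ker(∂_k) / im(∂_{k+1}) we obtain:

  H_0: rank C_0 − rank ∂_1 = 9 − 8 = 1, and the invariant factors of ∂_1 are all 1, so H_0 = Z.
  H_1: rank ker ∂_1 − rank ∂_2 = (27 − 8) − 17 = 2, and the invariant factors of ∂_2 are all 1, so H_1 = Z^2.
  H_2: rank ker ∂_2 − rank ∂_3 = (18 − 17) − 0 = 1, and there is no ∂_3, so H_2 = Z.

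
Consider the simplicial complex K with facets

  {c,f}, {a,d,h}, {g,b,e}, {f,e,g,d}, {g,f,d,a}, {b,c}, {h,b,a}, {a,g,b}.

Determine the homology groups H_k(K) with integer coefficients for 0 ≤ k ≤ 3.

H_0 = Z,  H_1 = Z,  H_2 = 0,  H_3 = 0.

Fix the vertex order a < b < c < d < e < f < g < h and write every simplex with vertices in increasing order. Then dim K = 3 and the simplices of K are:

  0-simplices (8): a, b, c, d, e, f, g, h
  1-simplices (17): ab, ad, af, ag, ah, bc, be, bg, bh, cf, de, df, dg, dh, ef, eg, fg
  2-simplices (11): abg, abh, adf, adg, adh, afg, beg, def, deg, dfg, efg
  3-simplices (2): adfg, defg

so the chain groups are C_0 ≅ Z^8, C_1 ≅ Z^17, C_2 ≅ Z^11, C_3 ≅ Z^2.

∂_1: C_1 → C_0 maps an edge to its endpoints' difference, ∂[p,q] = q − p. For instance
  ∂ah = h − a.
As a 8×17 matrix over Z this has rank 7, with invariant factors (1,1,1,1,1,1,1).

The boundary map ∂_2: C_2 → C_1 sends each 2-simplex [p,q,r] to [q,r] − [p,r] + [p,q]. For instance
  ∂abg = bg − ag + ab,
  ∂abh = bh − ah + ab.
The resulting 17×11 matrix has rank 9, and its Smith normal form has invariant factors (1,1,1,1,1,1,1,1,1).

∂_3: C_3 → C_2 sends each 3-simplex σ to the alternating sum Σ_i (−1)^i (σ with its i-th vertex removed). For instance
  ∂adfg = dfg − afg + adg − adf,
  ∂defg = efg − dfg + deg − def.
This gives a 11×2 integer matrix of rank 2; reducing to Smith normal form yields diagonal entries (1,1).

From H_k ≅ ker(∂_k) / im(∂_{k+1}) we obtain:

  H_0: rank C_0 − rank ∂_1 = 8 − 7 = 1, and the invariant factors of ∂_1 are all 1, so H_0 ≅ Z.
  H_1: rank ker ∂_1 − rank ∂_2 = (17 − 7) − 9 = 1, and the invariant factors of ∂_2 are all 1, so H_1 ≅ Z.
  H_2: rank ker ∂_2 − rank ∂_3 = (11 − 9) − 2 = 0, and the invariant factors of ∂_3 are all 1, so H_2 ≅ 0.
  H_3: rank ker ∂_3 − rank ∂_4 = (2 − 2) − 0 = 0, and there is no ∂_4, so H_3 ≅ 0.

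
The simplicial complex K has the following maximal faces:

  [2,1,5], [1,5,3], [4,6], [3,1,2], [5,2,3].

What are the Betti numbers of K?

b_0 = 2, b_1 = 0, b_2 = 1.

Order the vertices as 1 < 2 < 3 < 4 < 5 < 6. Listing each simplex with vertices in this order, K has dimension 2 with simplices:

  0-simplices (6): [1], [2], [3], [4], [5], [6]
  1-simplices (7): [1,2], [1,3], [1,5], [2,3], [2,5], [3,5], [4,6]
  2-simplices (4): [1,2,3], [1,2,5], [1,3,5], [2,3,5]

giving chain groups C_0 ≅ Z^6, C_1 ≅ Z^7, C_2 ≅ Z^4.

∂_1: C_1 → C_0 is given by ∂[p,q] = [q] − [p]. For instance
  ∂[3,5] = [5] − [3].
The 6×7 boundary matrix has rank 4 and Smith normal form diag(1,1,1,1).

∂_2: C_2 → C_1 maps a triangle to the signed sum of its edges. For instance
  ∂[1,2,5] = [2,5] − [1,5] + [1,2],
  ∂[1,2,3] = [2,3] − [1,3] + [1,2].
The resulting 7×4 matrix has rank 3, and its Smith normal form has invariant factors (1,1,1).

Computing H_k = (kernel of ∂_k) / (image of ∂_{k+1}):

  H_0: rank C_0 − rank ∂_1 = 6 − 4 = 2, and the invariant factors of ∂_1 are all 1, so H_0 = Z^2.
  H_1: rank ker ∂_1 − rank ∂_2 = (7 − 4) − 3 = 0, and the invariant factors of ∂_2 are all 1, so H_1 = 0.
  H_2: rank ker ∂_2 − rank ∂_3 = (4 − 3) − 0 = 1, and there is no ∂_3, so H_2 = Z.

As a check, the Euler characteristic is 6 − 7 + 4 = 3, which agrees with 2 − 0 + 1 = 3.

Hence the Betti numbers are b_0 = 2, b_1 = 0, b_2 = 1.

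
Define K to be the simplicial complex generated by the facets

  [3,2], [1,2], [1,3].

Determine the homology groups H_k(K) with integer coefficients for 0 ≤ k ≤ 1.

We work with the vertex ordering 1 < 2 < 3. The simplices of K, each written with vertices in increasing order, are:

  0-simplices (3): [1], [2], [3]
  1-simplices (3): [1,2], [1,3], [2,3]

so the chain groups are C_0 ≅ Z^3, C_1 ≅ Z^3.

Boundary ∂_1: C_1 → C_0 maps an edge to its endpoints' difference, ∂[p,q] = q − p. For instance
  ∂[1,3] = [3] − [1].
The resulting 3×3 matrix has rank 2, and its Smith normal form has invariant factors (1,1).

Computing H_k = (kernel of ∂_k) / (image of ∂_{k+1}):

  H_0: rank C_0 − rank ∂_1 = 3 − 2 = 1, and the invariant factors of ∂_1 are all 1, so H_0 ≅ Z.
  H_1: rank ker ∂_1 − rank ∂_2 = (3 − 2) − 0 = 1, and there is no ∂_2, so H_1 ≅ Z.

H_0 = Z,  H_1 = Z.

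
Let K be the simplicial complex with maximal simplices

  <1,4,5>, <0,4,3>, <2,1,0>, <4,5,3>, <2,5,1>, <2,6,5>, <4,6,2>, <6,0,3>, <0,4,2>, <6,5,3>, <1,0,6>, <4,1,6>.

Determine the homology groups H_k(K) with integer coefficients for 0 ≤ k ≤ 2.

We work with the vertex ordering 0 < 1 < 2 < 3 < 4 < 5 < 6. The simplices of K, each written with vertices in increasing order, are:

  0-simplices (7): [0], [1], [2], [3], [4], [5], [6]
  1-simplices (18): [0,1], [0,2], [0,3], [0,4], [0,6], [1,2], [1,4], [1,5], [1,6], [2,4], [2,5], [2,6], [3,4], [3,5], [3,6], [4,5], [4,6], [5,6]
  2-simplices (12): [0,1,2], [0,1,6], [0,2,4], [0,3,4], [0,3,6], [1,2,5], [1,4,5], [1,4,6], [2,4,6], [2,5,6], [3,4,5], [3,5,6]

giving chain groups C_0 ≅ Z^7, C_1 ≅ Z^18, C_2 ≅ Z^12.

∂_1: C_1 → C_0 is given by ∂[p,q] = [q] − [p]. For instance
  ∂[2,4] = [4] − [2].
As a 7×18 matrix over Z this has rank 6, with invariant factors (1,1,1,1,1,1).

∂_2: C_2 → C_1 sends each 2-simplex [p,q,r] to [q,r] − [p,r] + [p,q]. For instance
  ∂[3,4,5] = [4,5] − [3,5] + [3,4],
  ∂[1,4,6] = [4,6] − [1,6] + [1,4].
This gives a 18×12 integer matrix of rank 12; reducing to Smith normal form yields diagonal entries (1,1,1,1,1,1,1,1,1,1,1,2).

Computing H_k = (kernel of ∂_k) / (image of ∂_{k+1}):

  H_0: rank C_0 − rank ∂_1 = 7 − 6 = 1, and the invariant factors of ∂_1 are all 1, so H_0 = Z.
  H_1: rank ker ∂_1 − rank ∂_2 = (18 − 6) − 12 = 0, and ∂_2 has invariant factor 2 > 1, so H_1 = Z/2Z.
  H_2: rank ker ∂_2 − rank ∂_3 = (12 − 12) − 0 = 0, and there is no ∂_3, so H_2 = 0.

(K is a triangulation of the real projective plane RP^2.)

H_0 ≅ Z,  H_1 ≅ Z/2Z,  H_2 = 0.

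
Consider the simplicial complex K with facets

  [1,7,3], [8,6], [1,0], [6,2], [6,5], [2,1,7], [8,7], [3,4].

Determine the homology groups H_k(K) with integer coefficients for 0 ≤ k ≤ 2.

Order the vertices as 0 < 1 < 2 < 3 < 4 < 5 < 6 < 7 < 8. Listing each simplex with vertices in this order, K has dimension 2 with simplices:

  0-simplices (9): [0], [1], [2], [3], [4], [5], [6], [7], [8]
  1-simplices (11): [0,1], [1,2], [1,3], [1,7], [2,6], [2,7], [3,4], [3,7], [5,6], [6,8], [7,8]
  2-simplices (2): [1,2,7], [1,3,7]

Hence C_0 ≅ Z^9, C_1 ≅ Z^11, C_2 ≅ Z^2.

Boundary ∂_1: C_1 → C_0 sends each edge [p,q] (with p < q) to q − p. For instance
  ∂[1,2] = [2] − [1].
The 9×11 boundary matrix has rank 8 and Smith normal form diag(1,1,1,1,1,1,1,1).

∂_2: C_2 → C_1 acts by ∂[p,q,r] = [q,r] − [p,r] + [p,q]. For instance
  ∂[1,3,7] = [3,7] − [1,7] + [1,3],
  ∂[1,2,7] = [2,7] − [1,7] + [1,2].
The 11×2 boundary matrix has rank 2 and Smith normal form diag(1,1).

Computing H_k = (kernel of ∂_k) / (image of ∂_{k+1}):

  H_0: rank C_0 − rank ∂_1 = 9 − 8 = 1, and the invariant factors of ∂_1 are all 1, so H_0 ≅ Z.
  H_1: rank ker ∂_1 − rank ∂_2 = (11 − 8) − 2 = 1, and the invariant factors of ∂_2 are all 1, so H_1 ≅ Z.
  H_2: rank ker ∂_2 − rank ∂_3 = (2 − 2) − 0 = 0, and there is no ∂_3, so H_2 ≅ 0.

H_0 ≅ Z,  H_1 ≅ Z,  H_2 = 0.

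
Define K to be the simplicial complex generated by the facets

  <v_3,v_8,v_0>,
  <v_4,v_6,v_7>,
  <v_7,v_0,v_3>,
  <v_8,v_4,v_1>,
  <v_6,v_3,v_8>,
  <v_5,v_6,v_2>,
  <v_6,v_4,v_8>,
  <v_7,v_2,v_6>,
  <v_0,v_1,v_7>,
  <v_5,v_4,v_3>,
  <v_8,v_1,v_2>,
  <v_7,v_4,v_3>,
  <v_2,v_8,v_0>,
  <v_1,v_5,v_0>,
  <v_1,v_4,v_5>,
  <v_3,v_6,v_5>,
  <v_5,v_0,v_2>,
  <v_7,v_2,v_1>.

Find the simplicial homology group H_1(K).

H_1 ≅ Z × Z/2.

We work with the vertex ordering v_0 < v_1 < v_2 < v_3 < v_4 < v_5 < v_6 < v_7 < v_8. The simplices of K, each written with vertices in increasing order, are:

  0-simplices (9): [v_0], [v_1], [v_2], [v_3], [v_4], [v_5], [v_6], [v_7], [v_8]
  1-simplices (27): (27 of them)
  2-simplices (18): (18 of them)

Hence C_0 ≅ Z^9, C_1 ≅ Z^27, C_2 ≅ Z^18.

The boundary map ∂_1: C_1 → C_0 is given by ∂[p,q] = [q] − [p]. For instance
  ∂[v_1,v_7] = [v_7] − [v_1].
As a 9×27 matrix over Z this has rank 8, with invariant factors (1,1,1,1,1,1,1,1).

∂_2: C_2 → C_1 acts by ∂[p,q,r] = [q,r] − [p,r] + [p,q]. For instance
  ∂[v_2,v_6,v_7] = [v_6,v_7] − [v_2,v_7] + [v_2,v_6],
  ∂[v_0,v_3,v_8] = [v_3,v_8] − [v_0,v_8] + [v_0,v_3].
The resulting 27×18 matrix has rank 18, and its Smith normal form has invariant factors (1,1,1,1,1,1,1,1,1,1,1,1,1,1,1,1,1,2).

Now H_k = ker ∂_k / im ∂_{k+1}, so:

  H_1: rank ker ∂_1 − rank ∂_2 = (27 − 8) − 18 = 1, and ∂_2 has invariant factor 2 > 1, so H_1 ≅ Z × Z/2.

(K is a triangulation of the Klein bottle.)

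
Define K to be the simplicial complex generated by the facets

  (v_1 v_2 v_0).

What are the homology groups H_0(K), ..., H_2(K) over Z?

H_0 ≅ Z,  H_1 = 0,  H_2 = 0.

Order the vertices as v_0 < v_1 < v_2. Listing each simplex with vertices in this order, K has dimension 2 with simplices:

  0-simplices (3): [v_0], [v_1], [v_2]
  1-simplices (3): [v_0,v_1], [v_0,v_2], [v_1,v_2]
  2-simplices (1): [v_0,v_1,v_2]

giving chain groups C_0 ≅ Z^3, C_1 ≅ Z^3, C_2 ≅ Z^1.

The boundary map ∂_1: C_1 → C_0 maps an edge to its endpoints' difference, ∂[p,q] = q − p. For instance
  ∂[v_0,v_2] = [v_2] − [v_0].
The 3×3 boundary matrix has rank 2 and Smith normal form diag(1,1).

∂_2: C_2 → C_1 sends each 2-simplex [p,q,r] to [q,r] − [p,r] + [p,q]. For instance
  ∂[v_0,v_1,v_2] = [v_1,v_2] − [v_0,v_2] + [v_0,v_1].
The 3×1 boundary matrix has rank 1 and Smith normal form diag(1).

Now H_k = ker ∂_k / im ∂_{k+1}, so:

  H_0: rank C_0 − rank ∂_1 = 3 − 2 = 1, and the invariant factors of ∂_1 are all 1, so H_0 = Z.
  H_1: rank ker ∂_1 − rank ∂_2 = (3 − 2) − 1 = 0, and the invariant factors of ∂_2 are all 1, so H_1 = 0.
  H_2: rank ker ∂_2 − rank ∂_3 = (1 − 1) − 0 = 0, and there is no ∂_3, so H_2 = 0.

(K is a triangulation of the 2-simplex.)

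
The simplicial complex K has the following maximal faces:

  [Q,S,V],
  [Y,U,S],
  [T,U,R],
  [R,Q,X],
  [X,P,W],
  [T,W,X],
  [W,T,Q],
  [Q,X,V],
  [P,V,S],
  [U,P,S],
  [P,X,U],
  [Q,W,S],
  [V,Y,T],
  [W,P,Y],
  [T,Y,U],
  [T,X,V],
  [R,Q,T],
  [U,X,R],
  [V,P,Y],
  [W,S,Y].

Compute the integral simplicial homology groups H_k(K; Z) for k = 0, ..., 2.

H_0 = Z,  H_1 = Z ⊕ Z/2,  H_2 = 0.

Fix the vertex order P < Q < R < S < T < U < V < W < X < Y and write every simplex with vertices in increasing order. Then dim K = 2 and the simplices of K are:

  0-simplices (10): P, Q, R, S, T, U, V, W, X, Y
  1-simplices (30): PS, PU, PV, PW, PX, PY, QR, QS, QT, QV, QW, QX, RT, RU, RX, SU, SV, SW, SY, TU, TV, TW, TX, TY, UX, UY, VX, VY, WX, WY
  2-simplices (20): PSU, PSV, PUX, PVY, PWX, PWY, QRT, QRX, QSV, QSW, QTW, QVX, RTU, RUX, SUY, SWY, TUY, TVX, TVY, TWX

Hence C_0 ≅ Z^10, C_1 ≅ Z^30, C_2 ≅ Z^20.

The boundary map ∂_1: C_1 → C_0 sends each edge [p,q] (with p < q) to q − p. For instance
  ∂UY = Y − U.
The resulting 10×30 matrix has rank 9, and its Smith normal form has invariant factors (1,1,1,1,1,1,1,1,1).

Boundary ∂_2: C_2 → C_1 maps a triangle to the signed sum of its edges. For instance
  ∂PWY = WY − PY + PW,
  ∂TVY = VY − TY + TV.
The resulting 30×20 matrix has rank 20, and its Smith normal form has invariant factors (1,1,1,1,1,1,1,1,1,1,1,1,1,1,1,1,1,1,1,2).

Reading off H_k = ker ∂_k / im ∂_{k+1}:

  H_0: rank C_0 − rank ∂_1 = 10 − 9 = 1, and the invariant factors of ∂_1 are all 1, so H_0 = Z.
  H_1: rank ker ∂_1 − rank ∂_2 = (30 − 9) − 20 = 1, and ∂_2 has invariant factor 2 > 1, so H_1 = Z ⊕ Z/2.
  H_2: rank ker ∂_2 − rank ∂_3 = (20 − 20) − 0 = 0, and there is no ∂_3, so H_2 = 0.

(K is a triangulation of the Klein bottle.)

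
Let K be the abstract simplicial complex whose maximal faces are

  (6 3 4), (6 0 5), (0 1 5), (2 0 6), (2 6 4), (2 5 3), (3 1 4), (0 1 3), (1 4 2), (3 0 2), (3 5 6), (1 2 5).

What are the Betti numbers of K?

K has 7 vertices, 18 edges, 12 triangles.
rank ∂_0 = 0, rank ∂_1 = 6 ⇒ b_0 = 7 − 0 − 6 = 1; all invariant factors of ∂_1 are 1 so no torsion. So H_0 ≅ Z.
rank ∂_1 = 6, rank ∂_2 = 12 ⇒ b_1 = 18 − 6 − 12 = 0; ∂_2 has invariant factor(s) [2] giving torsion. So H_1 ≅ Z/2Z.
rank ∂_2 = 12, rank ∂_3 = 0 ⇒ b_2 = 12 − 12 − 0 = 0. So H_2 ≅ 0.

b_0 = 1, b_1 = 0, b_2 = 0.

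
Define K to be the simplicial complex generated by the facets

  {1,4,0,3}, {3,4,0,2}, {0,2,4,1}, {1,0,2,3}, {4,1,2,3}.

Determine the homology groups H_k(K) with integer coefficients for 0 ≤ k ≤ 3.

Order the vertices as 0 < 1 < 2 < 3 < 4. Listing each simplex with vertices in this order, K has dimension 3 with simplices:

  0-simplices (5): [0], [1], [2], [3], [4]
  1-simplices (10): [0,1], [0,2], [0,3], [0,4], [1,2], [1,3], [1,4], [2,3], [2,4], [3,4]
  2-simplices (10): [0,1,2], [0,1,3], [0,1,4], [0,2,3], [0,2,4], [0,3,4], [1,2,3], [1,2,4], [1,3,4], [2,3,4]
  3-simplices (5): [0,1,2,3], [0,1,2,4], [0,1,3,4], [0,2,3,4], [1,2,3,4]

Hence C_0 ≅ Z^5, C_1 ≅ Z^10, C_2 ≅ Z^10, C_3 ≅ Z^5.

Boundary ∂_1: C_1 → C_0 is given by ∂[p,q] = [q] − [p].
The resulting 5×10 matrix has rank 4, and its Smith normal form has invariant factors (1,1,1,1).

The boundary map ∂_2: C_2 → C_1 sends each 2-simplex [p,q,r] to [q,r] − [p,r] + [p,q]. For instance
  ∂[0,2,3] = [2,3] − [0,3] + [0,2],
  ∂[1,2,3] = [2,3] − [1,3] + [1,2].
The resulting 10×10 matrix has rank 6, and its Smith normal form has invariant factors (1,1,1,1,1,1).

The boundary map ∂_3: C_3 → C_2 sends each 3-simplex σ to the alternating sum Σ_i (−1)^i (σ with its i-th vertex removed). For instance
  ∂[0,1,2,3] = [1,2,3] − [0,2,3] + [0,1,3] − [0,1,2],
  ∂[0,2,3,4] = [2,3,4] − [0,3,4] + [0,2,4] − [0,2,3].
The resulting 10×5 matrix has rank 4, and its Smith normal form has invariant factors (1,1,1,1).

From H_k ≅ ker(∂_k) / im(∂_{k+1}) we obtain:

  H_0: rank C_0 − rank ∂_1 = 5 − 4 = 1, and the invariant factors of ∂_1 are all 1, so H_0 = Z.
  H_1: rank ker ∂_1 − rank ∂_2 = (10 − 4) − 6 = 0, and the invariant factors of ∂_2 are all 1, so H_1 = 0.
  H_2: rank ker ∂_2 − rank ∂_3 = (10 − 6) − 4 = 0, and the invariant factors of ∂_3 are all 1, so H_2 = 0.
  H_3: rank ker ∂_3 − rank ∂_4 = (5 − 4) − 0 = 1, and there is no ∂_4, so H_3 = Z.

H_0 ≅ Z,  H_1 = 0,  H_2 = 0,  H_3 ≅ Z.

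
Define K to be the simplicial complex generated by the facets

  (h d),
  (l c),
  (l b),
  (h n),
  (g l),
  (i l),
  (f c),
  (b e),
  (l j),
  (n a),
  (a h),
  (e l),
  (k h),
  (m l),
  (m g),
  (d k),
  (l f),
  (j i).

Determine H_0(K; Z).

H_0 = Z^2.

K has 14 vertices, 18 edges.
rank ∂_0 = 0, rank ∂_1 = 12 ⇒ b_0 = 14 − 0 − 12 = 2; all invariant factors of ∂_1 are 1 so no torsion. So H_0 = Z^2.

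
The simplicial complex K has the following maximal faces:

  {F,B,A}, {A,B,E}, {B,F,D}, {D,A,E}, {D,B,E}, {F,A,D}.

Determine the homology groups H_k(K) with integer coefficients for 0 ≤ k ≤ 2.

Order the vertices as A < B < D < E < F. Listing each simplex with vertices in this order, K has dimension 2 with simplices:

  0-simplices (5): A, B, D, E, F
  1-simplices (9): AB, AD, AE, AF, BD, BE, BF, DE, DF
  2-simplices (6): ABE, ABF, ADE, ADF, BDE, BDF

giving chain groups C_0 ≅ Z^5, C_1 ≅ Z^9, C_2 ≅ Z^6.

Boundary ∂_1: C_1 → C_0 sends each edge [p,q] (with p < q) to q − p. For instance
  ∂AB = B − A.
The 5×9 boundary matrix has rank 4 and Smith normal form diag(1,1,1,1).

Boundary ∂_2: C_2 → C_1 sends each 2-simplex [p,q,r] to [q,r] − [p,r] + [p,q]. For instance
  ∂ABF = BF − AF + AB,
  ∂BDF = DF − BF + BD.
The 9×6 boundary matrix has rank 5 and Smith normal form diag(1,1,1,1,1).

Computing H_k = (kernel of ∂_k) / (image of ∂_{k+1}):

  H_0: rank C_0 − rank ∂_1 = 5 − 4 = 1, and the invariant factors of ∂_1 are all 1, so H_0 = Z.
  H_1: rank ker ∂_1 − rank ∂_2 = (9 − 4) − 5 = 0, and the invariant factors of ∂_2 are all 1, so H_1 = 0.
  H_2: rank ker ∂_2 − rank ∂_3 = (6 − 5) − 0 = 1, and there is no ∂_3, so H_2 = Z.

(K is a triangulation of the 2-sphere S^2.)

H_0 = Z,  H_1 = 0,  H_2 = Z.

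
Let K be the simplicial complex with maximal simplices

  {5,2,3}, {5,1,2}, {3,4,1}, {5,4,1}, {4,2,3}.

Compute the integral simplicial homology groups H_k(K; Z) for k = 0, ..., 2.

H_0 = Z,  H_1 = Z,  H_2 = 0.

We work with the vertex ordering 1 < 2 < 3 < 4 < 5. The simplices of K, each written with vertices in increasing order, are:

  0-simplices (5): [1], [2], [3], [4], [5]
  1-simplices (10): [1,2], [1,3], [1,4], [1,5], [2,3], [2,4], [2,5], [3,4], [3,5], [4,5]
  2-simplices (5): [1,2,5], [1,3,4], [1,4,5], [2,3,4], [2,3,5]

so the chain groups are C_0 ≅ Z^5, C_1 ≅ Z^10, C_2 ≅ Z^5.

∂_1: C_1 → C_0 maps an edge to its endpoints' difference, ∂[p,q] = q − p. For instance
  ∂[2,5] = [5] − [2].
As a 5×10 matrix over Z this has rank 4, with invariant factors (1,1,1,1).

Boundary ∂_2: C_2 → C_1 maps a triangle to the signed sum of its edges. For instance
  ∂[2,3,4] = [3,4] − [2,4] + [2,3],
  ∂[1,4,5] = [4,5] − [1,5] + [1,4].
The resulting 10×5 matrix has rank 5, and its Smith normal form has invariant factors (1,1,1,1,1).

Now H_k = ker ∂_k / im ∂_{k+1}, so:

  H_0: rank C_0 − rank ∂_1 = 5 − 4 = 1, and the invariant factors of ∂_1 are all 1, so H_0 ≅ Z.
  H_1: rank ker ∂_1 − rank ∂_2 = (10 − 4) − 5 = 1, and the invariant factors of ∂_2 are all 1, so H_1 ≅ Z.
  H_2: rank ker ∂_2 − rank ∂_3 = (5 − 5) − 0 = 0, and there is no ∂_3, so H_2 ≅ 0.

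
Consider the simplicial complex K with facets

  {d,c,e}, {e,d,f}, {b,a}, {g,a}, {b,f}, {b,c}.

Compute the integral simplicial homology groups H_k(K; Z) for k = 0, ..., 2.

We work with the vertex ordering a < b < c < d < e < f < g. The simplices of K, each written with vertices in increasing order, are:

  0-simplices (7): a, b, c, d, e, f, g
  1-simplices (9): ab, ag, bc, bf, cd, ce, de, df, ef
  2-simplices (2): cde, def

so the chain groups are C_0 ≅ Z^7, C_1 ≅ Z^9, C_2 ≅ Z^2.

∂_1: C_1 → C_0 maps an edge to its endpoints' difference, ∂[p,q] = q − p. For instance
  ∂ab = b − a.
The resulting 7×9 matrix has rank 6, and its Smith normal form has invariant factors (1,1,1,1,1,1).

∂_2: C_2 → C_1 maps a triangle to the signed sum of its edges. For instance
  ∂cde = de − ce + cd,
  ∂def = ef − df + de.
This gives a 9×2 integer matrix of rank 2; reducing to Smith normal form yields diagonal entries (1,1).

From H_k ≅ ker(∂_k) / im(∂_{k+1}) we obtain:

  H_0: rank C_0 − rank ∂_1 = 7 − 6 = 1, and the invariant factors of ∂_1 are all 1, so H_0 = Z.
  H_1: rank ker ∂_1 − rank ∂_2 = (9 − 6) − 2 = 1, and the invariant factors of ∂_2 are all 1, so H_1 = Z.
  H_2: rank ker ∂_2 − rank ∂_3 = (2 − 2) − 0 = 0, and there is no ∂_3, so H_2 = 0.

H_0 = Z,  H_1 = Z,  H_2 = 0.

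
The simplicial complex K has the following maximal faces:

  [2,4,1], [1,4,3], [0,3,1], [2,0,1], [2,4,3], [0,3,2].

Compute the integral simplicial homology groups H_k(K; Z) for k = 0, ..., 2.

H_0 = Z,  H_1 = 0,  H_2 = Z.

We work with the vertex ordering 0 < 1 < 2 < 3 < 4. The simplices of K, each written with vertices in increasing order, are:

  0-simplices (5): [0], [1], [2], [3], [4]
  1-simplices (9): [0,1], [0,2], [0,3], [1,2], [1,3], [1,4], [2,3], [2,4], [3,4]
  2-simplices (6): [0,1,2], [0,1,3], [0,2,3], [1,2,4], [1,3,4], [2,3,4]

so the chain groups are C_0 ≅ Z^5, C_1 ≅ Z^9, C_2 ≅ Z^6.

The boundary map ∂_1: C_1 → C_0 maps an edge to its endpoints' difference, ∂[p,q] = q − p.
The 5×9 boundary matrix has rank 4 and Smith normal form diag(1,1,1,1).

∂_2: C_2 → C_1 acts by ∂[p,q,r] = [q,r] − [p,r] + [p,q]. For instance
  ∂[1,2,4] = [2,4] − [1,4] + [1,2],
  ∂[0,1,3] = [1,3] − [0,3] + [0,1].
The 9×6 boundary matrix has rank 5 and Smith normal form diag(1,1,1,1,1).

Reading off H_k = ker ∂_k / im ∂_{k+1}:

  H_0: rank C_0 − rank ∂_1 = 5 − 4 = 1, and the invariant factors of ∂_1 are all 1, so H_0 ≅ Z.
  H_1: rank ker ∂_1 − rank ∂_2 = (9 − 4) − 5 = 0, and the invariant factors of ∂_2 are all 1, so H_1 ≅ 0.
  H_2: rank ker ∂_2 − rank ∂_3 = (6 − 5) − 0 = 1, and there is no ∂_3, so H_2 ≅ Z.

As a check, the Euler characteristic is 5 − 9 + 6 = 2, which agrees with 1 − 0 + 1 = 2.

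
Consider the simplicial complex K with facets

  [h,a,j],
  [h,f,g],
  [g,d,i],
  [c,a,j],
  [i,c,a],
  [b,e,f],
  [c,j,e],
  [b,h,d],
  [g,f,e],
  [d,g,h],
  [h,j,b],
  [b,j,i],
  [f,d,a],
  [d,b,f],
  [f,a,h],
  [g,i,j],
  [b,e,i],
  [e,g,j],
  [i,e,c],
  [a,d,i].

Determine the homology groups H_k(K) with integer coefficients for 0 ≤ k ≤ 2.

H_0 ≅ Z,  H_1 ≅ Z ⊕ Z/2,  H_2 = 0.

Order the vertices as a < b < c < d < e < f < g < h < i < j. Listing each simplex with vertices in this order, K has dimension 2 with simplices:

  0-simplices (10): a, b, c, d, e, f, g, h, i, j
  1-simplices (30): ac, ad, af, ah, ai, aj, bd, be, bf, bh, bi, bj, ce, ci, cj, df, dg, dh, di, ef, eg, ei, ej, fg, fh, gh, gi, gj, hj, ij
  2-simplices (20): aci, acj, adf, adi, afh, ahj, bdf, bdh, bef, bei, bhj, bij, cei, cej, dgh, dgi, efg, egj, fgh, gij

giving chain groups C_0 ≅ Z^10, C_1 ≅ Z^30, C_2 ≅ Z^20.

The boundary map ∂_1: C_1 → C_0 sends each edge [p,q] (with p < q) to q − p. For instance
  ∂ij = j − i.
As a 10×30 matrix over Z this has rank 9, with invariant factors (1,1,1,1,1,1,1,1,1).

The boundary map ∂_2: C_2 → C_1 acts by ∂[p,q,r] = [q,r] − [p,r] + [p,q]. For instance
  ∂afh = fh − ah + af,
  ∂bhj = hj − bj + bh.
The resulting 30×20 matrix has rank 20, and its Smith normal form has invariant factors (1,1,1,1,1,1,1,1,1,1,1,1,1,1,1,1,1,1,1,2).

Reading off H_k = ker ∂_k / im ∂_{k+1}:

  H_0: rank C_0 − rank ∂_1 = 10 − 9 = 1, and the invariant factors of ∂_1 are all 1, so H_0 ≅ Z.
  H_1: rank ker ∂_1 − rank ∂_2 = (30 − 9) − 20 = 1, and ∂_2 has invariant factor 2 > 1, so H_1 ≅ Z ⊕ Z/2.
  H_2: rank ker ∂_2 − rank ∂_3 = (20 − 20) − 0 = 0, and there is no ∂_3, so H_2 ≅ 0.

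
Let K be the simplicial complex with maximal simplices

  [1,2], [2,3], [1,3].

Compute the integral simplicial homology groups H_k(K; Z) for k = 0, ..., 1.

H_0 ≅ Z,  H_1 ≅ Z.

We work with the vertex ordering 1 < 2 < 3. The simplices of K, each written with vertices in increasing order, are:

  0-simplices (3): [1], [2], [3]
  1-simplices (3): [1,2], [1,3], [2,3]

giving chain groups C_0 ≅ Z^3, C_1 ≅ Z^3.

Boundary ∂_1: C_1 → C_0 sends each edge [p,q] (with p < q) to q − p.
The 3×3 boundary matrix has rank 2 and Smith normal form diag(1,1).

Reading off H_k = ker ∂_k / im ∂_{k+1}:

  H_0: rank C_0 − rank ∂_1 = 3 − 2 = 1, and the invariant factors of ∂_1 are all 1, so H_0 = Z.
  H_1: rank ker ∂_1 − rank ∂_2 = (3 − 2) − 0 = 1, and there is no ∂_2, so H_1 = Z.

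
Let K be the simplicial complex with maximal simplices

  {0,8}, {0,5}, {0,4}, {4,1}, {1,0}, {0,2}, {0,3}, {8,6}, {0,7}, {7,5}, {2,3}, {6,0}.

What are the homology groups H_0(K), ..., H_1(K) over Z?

H_0 ≅ Z,  H_1 ≅ Z^4.

We work with the vertex ordering 0 < 1 < 2 < 3 < 4 < 5 < 6 < 7 < 8. The simplices of K, each written with vertices in increasing order, are:

  0-simplices (9): [0], [1], [2], [3], [4], [5], [6], [7], [8]
  1-simplices (12): [0,1], [0,2], [0,3], [0,4], [0,5], [0,6], [0,7], [0,8], [1,4], [2,3], [5,7], [6,8]

Hence C_0 ≅ Z^9, C_1 ≅ Z^12.

The boundary map ∂_1: C_1 → C_0 maps an edge to its endpoints' difference, ∂[p,q] = q − p. For instance
  ∂[0,1] = [1] − [0].
The 9×12 boundary matrix has rank 8 and Smith normal form diag(1,1,1,1,1,1,1,1).

Reading off H_k = ker ∂_k / im ∂_{k+1}:

  H_0: rank C_0 − rank ∂_1 = 9 − 8 = 1, and the invariant factors of ∂_1 are all 1, so H_0 ≅ Z.
  H_1: rank ker ∂_1 − rank ∂_2 = (12 − 8) − 0 = 4, and there is no ∂_2, so H_1 ≅ Z^4.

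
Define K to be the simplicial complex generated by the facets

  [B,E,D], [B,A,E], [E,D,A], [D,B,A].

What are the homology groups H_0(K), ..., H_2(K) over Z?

H_0 ≅ Z,  H_1 = 0,  H_2 ≅ Z.

We work with the vertex ordering A < B < D < E. The simplices of K, each written with vertices in increasing order, are:

  0-simplices (4): A, B, D, E
  1-simplices (6): AB, AD, AE, BD, BE, DE
  2-simplices (4): ABD, ABE, ADE, BDE

so the chain groups are C_0 ≅ Z^4, C_1 ≅ Z^6, C_2 ≅ Z^4.

∂_1: C_1 → C_0 sends each edge [p,q] (with p < q) to q − p.
This gives a 4×6 integer matrix of rank 3; reducing to Smith normal form yields diagonal entries (1,1,1).

The boundary map ∂_2: C_2 → C_1 sends each 2-simplex [p,q,r] to [q,r] − [p,r] + [p,q]. For instance
  ∂ADE = DE − AE + AD,
  ∂ABD = BD − AD + AB.
As a 6×4 matrix over Z this has rank 3, with invariant factors (1,1,1).

Computing H_k = (kernel of ∂_k) / (image of ∂_{k+1}):

  H_0: rank C_0 − rank ∂_1 = 4 − 3 = 1, and the invariant factors of ∂_1 are all 1, so H_0 = Z.
  H_1: rank ker ∂_1 − rank ∂_2 = (6 − 3) − 3 = 0, and the invariant factors of ∂_2 are all 1, so H_1 = 0.
  H_2: rank ker ∂_2 − rank ∂_3 = (4 − 3) − 0 = 1, and there is no ∂_3, so H_2 = Z.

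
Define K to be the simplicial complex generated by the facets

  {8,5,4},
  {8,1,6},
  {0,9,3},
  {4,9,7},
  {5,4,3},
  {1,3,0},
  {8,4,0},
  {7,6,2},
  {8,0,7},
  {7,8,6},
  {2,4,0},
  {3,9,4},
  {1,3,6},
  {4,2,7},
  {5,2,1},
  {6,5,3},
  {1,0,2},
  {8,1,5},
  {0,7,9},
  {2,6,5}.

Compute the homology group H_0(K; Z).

Fix the vertex order 0 < 1 < 2 < 3 < 4 < 5 < 6 < 7 < 8 < 9 and write every simplex with vertices in increasing order. Then dim K = 2 and the simplices of K are:

  0-simplices (10): [0], [1], [2], [3], [4], [5], [6], [7], [8], [9]
  1-simplices (30): (30 of them)
  2-simplices (20): (20 of them)

giving chain groups C_0 ≅ Z^10, C_1 ≅ Z^30, C_2 ≅ Z^20.

∂_1: C_1 → C_0 sends each edge [p,q] (with p < q) to q − p. For instance
  ∂[2,4] = [4] − [2].
As a 10×30 matrix over Z this has rank 9, with invariant factors (1,1,1,1,1,1,1,1,1).

Boundary ∂_2: C_2 → C_1 acts by ∂[p,q,r] = [q,r] − [p,r] + [p,q]. For instance
  ∂[0,7,8] = [7,8] − [0,8] + [0,7],
  ∂[4,7,9] = [7,9] − [4,9] + [4,7].
This gives a 30×20 integer matrix of rank 20; reducing to Smith normal form yields diagonal entries (1,1,1,1,1,1,1,1,1,1,1,1,1,1,1,1,1,1,1,2).

Reading off H_k = ker ∂_k / im ∂_{k+1}:

  H_0: rank C_0 − rank ∂_1 = 10 − 9 = 1, and the invariant factors of ∂_1 are all 1, so H_0 ≅ Z.

(K is a triangulation of the Klein bottle.)

H_0 = Z.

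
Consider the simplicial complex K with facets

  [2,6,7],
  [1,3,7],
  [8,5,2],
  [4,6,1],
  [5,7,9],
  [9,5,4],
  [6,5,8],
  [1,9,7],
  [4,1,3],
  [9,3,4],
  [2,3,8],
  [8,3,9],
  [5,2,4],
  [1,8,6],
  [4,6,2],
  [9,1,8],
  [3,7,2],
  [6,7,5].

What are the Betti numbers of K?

b_0 = 1, b_1 = 1, b_2 = 0.

K has 9 vertices, 27 edges, 18 triangles.
rank ∂_0 = 0, rank ∂_1 = 8 ⇒ b_0 = 9 − 0 − 8 = 1; all invariant factors of ∂_1 are 1 so no torsion. So H_0 = Z.
rank ∂_1 = 8, rank ∂_2 = 18 ⇒ b_1 = 27 − 8 − 18 = 1; ∂_2 has invariant factor(s) [2] giving torsion. So H_1 = Z ⊕ Z/2.
rank ∂_2 = 18, rank ∂_3 = 0 ⇒ b_2 = 18 − 18 − 0 = 0. So H_2 = 0.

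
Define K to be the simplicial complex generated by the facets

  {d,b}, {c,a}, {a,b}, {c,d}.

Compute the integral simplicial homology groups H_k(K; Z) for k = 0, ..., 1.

H_0 ≅ Z,  H_1 ≅ Z.

Order the vertices as a < b < c < d. Listing each simplex with vertices in this order, K has dimension 1 with simplices:

  0-simplices (4): a, b, c, d
  1-simplices (4): ab, ac, bd, cd

giving chain groups C_0 ≅ Z^4, C_1 ≅ Z^4.

Boundary ∂_1: C_1 → C_0 is given by ∂[p,q] = [q] − [p]. For instance
  ∂ab = b − a.
As a 4×4 matrix over Z this has rank 3, with invariant factors (1,1,1).

From H_k ≅ ker(∂_k) / im(∂_{k+1}) we obtain:

  H_0: rank C_0 − rank ∂_1 = 4 − 3 = 1, and the invariant factors of ∂_1 are all 1, so H_0 = Z.
  H_1: rank ker ∂_1 − rank ∂_2 = (4 − 3) − 0 = 1, and there is no ∂_2, so H_1 = Z.

As a check, the Euler characteristic is 4 − 4 = 0, which agrees with 1 − 1 = 0.
(K is a triangulation of the circle S^1.)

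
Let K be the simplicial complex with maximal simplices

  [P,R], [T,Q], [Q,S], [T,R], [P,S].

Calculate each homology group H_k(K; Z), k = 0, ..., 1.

Fix the vertex order P < Q < R < S < T and write every simplex with vertices in increasing order. Then dim K = 1 and the simplices of K are:

  0-simplices (5): P, Q, R, S, T
  1-simplices (5): PR, PS, QS, QT, RT

Hence C_0 ≅ Z^5, C_1 ≅ Z^5.

Boundary ∂_1: C_1 → C_0 maps an edge to its endpoints' difference, ∂[p,q] = q − p. For instance
  ∂PS = S − P.
The 5×5 boundary matrix has rank 4 and Smith normal form diag(1,1,1,1).

Computing H_k = (kernel of ∂_k) / (image of ∂_{k+1}):

  H_0: rank C_0 − rank ∂_1 = 5 − 4 = 1, and the invariant factors of ∂_1 are all 1, so H_0 = Z.
  H_1: rank ker ∂_1 − rank ∂_2 = (5 − 4) − 0 = 1, and there is no ∂_2, so H_1 = Z.

H_0 = Z,  H_1 = Z.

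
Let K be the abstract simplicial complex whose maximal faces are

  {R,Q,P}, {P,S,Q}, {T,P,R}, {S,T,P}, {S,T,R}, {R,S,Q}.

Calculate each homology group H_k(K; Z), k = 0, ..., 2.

H_0 ≅ Z,  H_1 = 0,  H_2 ≅ Z.

Fix the vertex order P < Q < R < S < T and write every simplex with vertices in increasing order. Then dim K = 2 and the simplices of K are:

  0-simplices (5): P, Q, R, S, T
  1-simplices (9): PQ, PR, PS, PT, QR, QS, RS, RT, ST
  2-simplices (6): PQR, PQS, PRT, PST, QRS, RST

so the chain groups are C_0 ≅ Z^5, C_1 ≅ Z^9, C_2 ≅ Z^6.

∂_1: C_1 → C_0 sends each edge [p,q] (with p < q) to q − p.
As a 5×9 matrix over Z this has rank 4, with invariant factors (1,1,1,1).

The boundary map ∂_2: C_2 → C_1 maps a triangle to the signed sum of its edges. For instance
  ∂PQR = QR − PR + PQ,
  ∂PRT = RT − PT + PR.
The 9×6 boundary matrix has rank 5 and Smith normal form diag(1,1,1,1,1).

Now H_k = ker ∂_k / im ∂_{k+1}, so:

  H_0: rank C_0 − rank ∂_1 = 5 − 4 = 1, and the invariant factors of ∂_1 are all 1, so H_0 = Z.
  H_1: rank ker ∂_1 − rank ∂_2 = (9 − 4) − 5 = 0, and the invariant factors of ∂_2 are all 1, so H_1 = 0.
  H_2: rank ker ∂_2 − rank ∂_3 = (6 − 5) − 0 = 1, and there is no ∂_3, so H_2 = Z.

As a check, the Euler characteristic is 5 − 9 + 6 = 2, which agrees with 1 − 0 + 1 = 2.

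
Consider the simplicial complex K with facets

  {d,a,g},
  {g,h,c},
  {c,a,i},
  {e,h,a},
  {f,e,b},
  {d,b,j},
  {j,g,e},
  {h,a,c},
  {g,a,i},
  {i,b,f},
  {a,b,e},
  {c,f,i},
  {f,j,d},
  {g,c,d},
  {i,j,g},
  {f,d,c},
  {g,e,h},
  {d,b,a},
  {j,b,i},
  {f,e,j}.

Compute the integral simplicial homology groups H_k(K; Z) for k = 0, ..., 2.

H_0 ≅ Z,  H_1 ≅ Z ⊕ Z/2,  H_2 = 0.

We work with the vertex ordering a < b < c < d < e < f < g < h < i < j. The simplices of K, each written with vertices in increasing order, are:

  0-simplices (10): a, b, c, d, e, f, g, h, i, j
  1-simplices (30): ab, ac, ad, ae, ag, ah, ai, bd, be, bf, bi, bj, cd, cf, cg, ch, ci, df, dg, dj, ef, eg, eh, ej, fi, fj, gh, gi, gj, ij
  2-simplices (20): abd, abe, ach, aci, adg, aeh, agi, bdj, bef, bfi, bij, cdf, cdg, cfi, cgh, dfj, efj, egh, egj, gij

so the chain groups are C_0 ≅ Z^10, C_1 ≅ Z^30, C_2 ≅ Z^20.

The boundary map ∂_1: C_1 → C_0 sends each edge [p,q] (with p < q) to q − p. For instance
  ∂bd = d − b.
As a 10×30 matrix over Z this has rank 9, with invariant factors (1,1,1,1,1,1,1,1,1).

The boundary map ∂_2: C_2 → C_1 acts by ∂[p,q,r] = [q,r] − [p,r] + [p,q]. For instance
  ∂aci = ci − ai + ac,
  ∂agi = gi − ai + ag.
The 30×20 boundary matrix has rank 20 and Smith normal form diag(1,1,1,1,1,1,1,1,1,1,1,1,1,1,1,1,1,1,1,2).

Reading off H_k = ker ∂_k / im ∂_{k+1}:

  H_0: rank C_0 − rank ∂_1 = 10 − 9 = 1, and the invariant factors of ∂_1 are all 1, so H_0 = Z.
  H_1: rank ker ∂_1 − rank ∂_2 = (30 − 9) − 20 = 1, and ∂_2 has invariant factor 2 > 1, so H_1 = Z ⊕ Z/2.
  H_2: rank ker ∂_2 − rank ∂_3 = (20 − 20) − 0 = 0, and there is no ∂_3, so H_2 = 0.

(K is a triangulation of the Klein bottle.)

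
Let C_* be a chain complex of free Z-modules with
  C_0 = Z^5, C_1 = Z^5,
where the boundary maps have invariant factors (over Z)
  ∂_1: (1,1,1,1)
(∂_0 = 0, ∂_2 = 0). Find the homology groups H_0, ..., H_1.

H_0: b_0 = 5 − 0 − 4 = 1; torsion from ∂_1 factors > 1: none. So H_0 ≅ Z.
H_1: b_1 = 5 − 4 − 0 = 1; torsion from ∂_2 factors > 1: none. So H_1 ≅ Z.

H_0 ≅ Z,  H_1 ≅ Z.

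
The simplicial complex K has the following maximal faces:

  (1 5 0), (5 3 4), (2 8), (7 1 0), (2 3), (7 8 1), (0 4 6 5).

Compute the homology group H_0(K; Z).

H_0 = Z.

We work with the vertex ordering 0 < 1 < 2 < 3 < 4 < 5 < 6 < 7 < 8. The simplices of K, each written with vertices in increasing order, are:

  0-simplices (9): [0], [1], [2], [3], [4], [5], [6], [7], [8]
  1-simplices (16): [0,1], [0,4], [0,5], [0,6], [0,7], [1,5], [1,7], [1,8], [2,3], [2,8], [3,4], [3,5], [4,5], [4,6], [5,6], [7,8]
  2-simplices (8): [0,1,5], [0,1,7], [0,4,5], [0,4,6], [0,5,6], [1,7,8], [3,4,5], [4,5,6]
  3-simplices (1): [0,4,5,6]

so the chain groups are C_0 ≅ Z^9, C_1 ≅ Z^16, C_2 ≅ Z^8, C_3 ≅ Z^1.

Boundary ∂_1: C_1 → C_0 is given by ∂[p,q] = [q] − [p].
The resulting 9×16 matrix has rank 8, and its Smith normal form has invariant factors (1,1,1,1,1,1,1,1).

∂_2: C_2 → C_1 maps a triangle to the signed sum of its edges. For instance
  ∂[0,4,6] = [4,6] − [0,6] + [0,4],
  ∂[0,1,5] = [1,5] − [0,5] + [0,1].
The 16×8 boundary matrix has rank 7 and Smith normal form diag(1,1,1,1,1,1,1).

Boundary ∂_3: C_3 → C_2 sends each 3-simplex σ to the alternating sum Σ_i (−1)^i (σ with its i-th vertex removed). For instance
  ∂[0,4,5,6] = [4,5,6] − [0,5,6] + [0,4,6] − [0,4,5].
The resulting 8×1 matrix has rank 1, and its Smith normal form has invariant factors (1).

Computing H_k = (kernel of ∂_k) / (image of ∂_{k+1}):

  H_0: rank C_0 − rank ∂_1 = 9 − 8 = 1, and the invariant factors of ∂_1 are all 1, so H_0 ≅ Z.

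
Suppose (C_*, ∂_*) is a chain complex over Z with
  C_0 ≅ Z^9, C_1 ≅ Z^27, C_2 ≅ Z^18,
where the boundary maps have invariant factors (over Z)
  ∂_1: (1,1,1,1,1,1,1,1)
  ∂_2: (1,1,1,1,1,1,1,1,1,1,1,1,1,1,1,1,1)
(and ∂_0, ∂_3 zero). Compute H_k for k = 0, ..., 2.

H_0: b_0 = 9 − 0 − 8 = 1; torsion from ∂_1 factors > 1: none. So H_0 = Z.
H_1: b_1 = 27 − 8 − 17 = 2; torsion from ∂_2 factors > 1: none. So H_1 = Z^2.
H_2: b_2 = 18 − 17 − 0 = 1; torsion from ∂_3 factors > 1: none. So H_2 = Z.

H_0 = Z,  H_1 = Z^2,  H_2 = Z.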